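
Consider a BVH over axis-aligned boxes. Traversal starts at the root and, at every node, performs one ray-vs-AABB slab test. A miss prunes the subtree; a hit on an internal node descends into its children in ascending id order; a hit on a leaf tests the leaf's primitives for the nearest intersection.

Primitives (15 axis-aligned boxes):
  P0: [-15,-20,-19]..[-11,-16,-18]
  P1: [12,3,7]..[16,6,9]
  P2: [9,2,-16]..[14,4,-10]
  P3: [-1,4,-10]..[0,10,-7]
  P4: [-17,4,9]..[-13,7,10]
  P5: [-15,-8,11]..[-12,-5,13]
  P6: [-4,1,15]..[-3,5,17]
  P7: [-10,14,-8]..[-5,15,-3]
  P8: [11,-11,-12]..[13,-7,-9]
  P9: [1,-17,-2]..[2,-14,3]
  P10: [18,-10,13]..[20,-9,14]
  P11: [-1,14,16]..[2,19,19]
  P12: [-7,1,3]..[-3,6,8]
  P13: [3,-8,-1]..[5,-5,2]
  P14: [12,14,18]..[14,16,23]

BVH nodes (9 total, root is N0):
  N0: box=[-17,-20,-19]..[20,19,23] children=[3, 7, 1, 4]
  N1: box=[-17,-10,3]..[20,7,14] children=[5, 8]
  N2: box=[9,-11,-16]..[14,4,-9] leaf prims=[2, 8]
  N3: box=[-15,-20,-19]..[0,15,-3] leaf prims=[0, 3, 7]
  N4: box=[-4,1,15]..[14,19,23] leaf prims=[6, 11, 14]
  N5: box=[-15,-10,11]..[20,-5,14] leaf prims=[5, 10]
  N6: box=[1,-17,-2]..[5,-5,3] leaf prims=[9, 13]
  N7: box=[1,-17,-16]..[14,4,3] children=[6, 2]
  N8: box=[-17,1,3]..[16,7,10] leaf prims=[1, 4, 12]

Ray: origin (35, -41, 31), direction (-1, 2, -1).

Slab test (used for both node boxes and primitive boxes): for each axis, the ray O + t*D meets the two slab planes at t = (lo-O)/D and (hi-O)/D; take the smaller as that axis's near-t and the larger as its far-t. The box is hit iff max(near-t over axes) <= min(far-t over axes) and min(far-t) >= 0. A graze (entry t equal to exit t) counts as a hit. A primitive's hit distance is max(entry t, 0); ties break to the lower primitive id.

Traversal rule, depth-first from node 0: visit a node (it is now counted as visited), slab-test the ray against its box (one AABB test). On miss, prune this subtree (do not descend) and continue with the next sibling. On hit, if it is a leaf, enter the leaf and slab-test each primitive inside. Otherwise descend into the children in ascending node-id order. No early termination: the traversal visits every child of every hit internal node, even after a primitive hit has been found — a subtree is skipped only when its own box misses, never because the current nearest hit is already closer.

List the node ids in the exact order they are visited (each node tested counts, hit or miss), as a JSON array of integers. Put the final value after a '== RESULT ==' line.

Trace the traversal:
N0 x:[15,52] y:[21/2,30] z:[8,50] -> hit [15,30], descend [1, 3, 4, 7]
  N1 x:[15,52] y:[31/2,24] z:[17,28] -> hit [17,24], descend [5, 8]
    N5 x:[15,50] y:[31/2,18] z:[17,20] -> hit [17,18] leaf, test {P5(miss), P10(miss)}
    N8 x:[19,52] y:[21,24] z:[21,28] -> hit [21,24] leaf, test {P1@t=22, P4(miss), P12(miss)}
  N3 x:[35,50] y:[21/2,28] z:[34,50] -> miss, prune
  N4 x:[21,39] y:[21,30] z:[8,16] -> miss, prune
  N7 x:[21,34] y:[12,45/2] z:[28,47] -> miss, prune

Summary -> nodes [0, 1, 5, 8, 3, 4, 7]; box-tests=7; leaf-entries=2; first=P1

== RESULT ==
[0, 1, 5, 8, 3, 4, 7]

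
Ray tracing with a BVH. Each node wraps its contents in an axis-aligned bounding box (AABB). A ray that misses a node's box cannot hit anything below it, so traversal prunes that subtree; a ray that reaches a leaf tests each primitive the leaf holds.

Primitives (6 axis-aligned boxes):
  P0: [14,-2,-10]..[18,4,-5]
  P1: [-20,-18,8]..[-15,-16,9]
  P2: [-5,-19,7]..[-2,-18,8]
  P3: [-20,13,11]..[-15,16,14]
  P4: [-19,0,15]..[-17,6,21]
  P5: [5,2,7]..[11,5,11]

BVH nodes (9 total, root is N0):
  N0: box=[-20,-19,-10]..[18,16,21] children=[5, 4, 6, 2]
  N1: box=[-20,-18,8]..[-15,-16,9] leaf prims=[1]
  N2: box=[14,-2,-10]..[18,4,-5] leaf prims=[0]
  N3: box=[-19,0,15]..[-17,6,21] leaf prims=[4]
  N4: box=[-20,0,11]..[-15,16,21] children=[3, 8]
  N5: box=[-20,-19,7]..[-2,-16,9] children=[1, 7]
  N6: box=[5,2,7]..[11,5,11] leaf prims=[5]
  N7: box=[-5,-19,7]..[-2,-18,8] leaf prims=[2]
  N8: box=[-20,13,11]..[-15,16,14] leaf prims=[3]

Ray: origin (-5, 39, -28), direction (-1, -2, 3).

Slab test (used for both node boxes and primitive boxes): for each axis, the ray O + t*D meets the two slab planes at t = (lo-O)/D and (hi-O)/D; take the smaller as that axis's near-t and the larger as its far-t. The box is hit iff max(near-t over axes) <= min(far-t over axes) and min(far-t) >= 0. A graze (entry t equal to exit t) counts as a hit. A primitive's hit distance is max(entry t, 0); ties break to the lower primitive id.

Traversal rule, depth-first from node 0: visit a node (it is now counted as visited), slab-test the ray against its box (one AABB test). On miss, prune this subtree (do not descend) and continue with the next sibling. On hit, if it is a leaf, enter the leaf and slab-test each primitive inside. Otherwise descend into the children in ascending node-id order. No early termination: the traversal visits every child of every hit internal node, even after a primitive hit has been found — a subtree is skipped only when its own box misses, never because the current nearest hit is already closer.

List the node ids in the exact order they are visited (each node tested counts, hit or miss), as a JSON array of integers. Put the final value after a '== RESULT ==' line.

Trace the traversal:
N0 x:[-23,15] y:[23/2,29] z:[6,49/3] -> hit [23/2,15], descend [2, 4, 5, 6]
  N2 x:[-23,-19] y:[35/2,41/2] z:[6,23/3] -> miss, prune
  N4 x:[10,15] y:[23/2,39/2] z:[13,49/3] -> hit [13,15], descend [3, 8]
    N3 x:[12,14] y:[33/2,39/2] z:[43/3,49/3] -> miss, prune
    N8 x:[10,15] y:[23/2,13] z:[13,14] -> hit [13,13] leaf, test {P3@t=13}
  N5 x:[-3,15] y:[55/2,29] z:[35/3,37/3] -> miss, prune
  N6 x:[-16,-10] y:[17,37/2] z:[35/3,13] -> miss, prune

order=[0, 2, 4, 3, 8, 5, 6]  |boxes|=7  |leaves|=1  hit=P3

== RESULT ==
[0, 2, 4, 3, 8, 5, 6]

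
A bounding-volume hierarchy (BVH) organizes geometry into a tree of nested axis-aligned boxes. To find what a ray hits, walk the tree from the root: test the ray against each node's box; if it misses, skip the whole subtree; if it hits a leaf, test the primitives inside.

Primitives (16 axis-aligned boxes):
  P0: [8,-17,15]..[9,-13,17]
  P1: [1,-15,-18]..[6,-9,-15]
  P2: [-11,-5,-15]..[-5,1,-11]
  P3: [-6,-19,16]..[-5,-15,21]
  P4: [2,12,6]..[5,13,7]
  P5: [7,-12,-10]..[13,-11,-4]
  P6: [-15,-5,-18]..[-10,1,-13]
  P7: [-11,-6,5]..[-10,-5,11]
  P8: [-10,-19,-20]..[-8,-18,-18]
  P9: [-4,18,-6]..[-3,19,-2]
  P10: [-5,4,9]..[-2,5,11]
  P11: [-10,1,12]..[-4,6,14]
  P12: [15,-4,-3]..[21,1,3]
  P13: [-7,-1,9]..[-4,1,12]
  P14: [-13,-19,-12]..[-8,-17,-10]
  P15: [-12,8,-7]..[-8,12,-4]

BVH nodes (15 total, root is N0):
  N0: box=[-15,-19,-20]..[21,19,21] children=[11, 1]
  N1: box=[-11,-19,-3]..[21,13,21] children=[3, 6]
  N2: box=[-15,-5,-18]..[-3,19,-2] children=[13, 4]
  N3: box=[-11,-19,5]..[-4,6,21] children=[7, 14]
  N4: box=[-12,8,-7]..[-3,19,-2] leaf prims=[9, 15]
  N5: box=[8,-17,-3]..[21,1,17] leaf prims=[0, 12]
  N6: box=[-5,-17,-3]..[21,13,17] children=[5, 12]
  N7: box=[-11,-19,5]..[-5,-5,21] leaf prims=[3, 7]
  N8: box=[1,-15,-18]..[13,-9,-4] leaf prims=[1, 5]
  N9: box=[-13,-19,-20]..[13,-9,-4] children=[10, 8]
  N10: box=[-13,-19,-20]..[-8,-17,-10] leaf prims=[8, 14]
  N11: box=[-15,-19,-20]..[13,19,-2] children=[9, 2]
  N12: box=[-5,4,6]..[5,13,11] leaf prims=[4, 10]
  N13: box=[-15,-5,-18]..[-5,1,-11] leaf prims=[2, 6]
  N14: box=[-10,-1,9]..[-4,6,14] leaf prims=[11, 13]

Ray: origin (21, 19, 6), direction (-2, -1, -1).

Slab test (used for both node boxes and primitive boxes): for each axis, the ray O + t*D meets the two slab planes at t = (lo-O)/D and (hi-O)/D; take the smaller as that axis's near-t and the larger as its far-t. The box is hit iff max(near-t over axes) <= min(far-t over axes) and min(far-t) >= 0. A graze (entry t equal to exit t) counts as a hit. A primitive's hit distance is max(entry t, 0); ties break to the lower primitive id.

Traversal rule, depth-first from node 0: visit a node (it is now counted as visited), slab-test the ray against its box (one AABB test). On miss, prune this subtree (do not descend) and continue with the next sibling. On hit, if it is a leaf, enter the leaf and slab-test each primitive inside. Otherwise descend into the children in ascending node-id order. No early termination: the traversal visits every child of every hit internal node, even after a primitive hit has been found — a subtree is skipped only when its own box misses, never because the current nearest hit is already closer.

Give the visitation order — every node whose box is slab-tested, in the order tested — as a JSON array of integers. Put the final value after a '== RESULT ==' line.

Traverse from the root:
N0 x:[0,18] y:[0,38] z:[-15,26] -> hit [0,18], descend [1, 11]
  N1 x:[0,16] y:[6,38] z:[-15,9] -> hit [6,9], descend [3, 6]
    N3 x:[25/2,16] y:[13,38] z:[-15,1] -> miss, prune
    N6 x:[0,13] y:[6,36] z:[-11,9] -> hit [6,9], descend [5, 12]
      N5 x:[0,13/2] y:[18,36] z:[-11,9] -> miss, prune
      N12 x:[8,13] y:[6,15] z:[-5,0] -> miss, prune
  N11 x:[4,18] y:[0,38] z:[8,26] -> hit [8,18], descend [2, 9]
    N2 x:[12,18] y:[0,24] z:[8,24] -> hit [12,18], descend [4, 13]
      N4 x:[12,33/2] y:[0,11] z:[8,13] -> miss, prune
      N13 x:[13,18] y:[18,24] z:[17,24] -> hit [18,18] leaf, test {P2(miss), P6(miss)}
    N9 x:[4,17] y:[28,38] z:[10,26] -> miss, prune

11 AABB tests over nodes [0, 1, 3, 6, 5, 12, 11, 2, 4, 13, 9]; 1 leaf entered; closest miss.

== RESULT ==
[0, 1, 3, 6, 5, 12, 11, 2, 4, 13, 9]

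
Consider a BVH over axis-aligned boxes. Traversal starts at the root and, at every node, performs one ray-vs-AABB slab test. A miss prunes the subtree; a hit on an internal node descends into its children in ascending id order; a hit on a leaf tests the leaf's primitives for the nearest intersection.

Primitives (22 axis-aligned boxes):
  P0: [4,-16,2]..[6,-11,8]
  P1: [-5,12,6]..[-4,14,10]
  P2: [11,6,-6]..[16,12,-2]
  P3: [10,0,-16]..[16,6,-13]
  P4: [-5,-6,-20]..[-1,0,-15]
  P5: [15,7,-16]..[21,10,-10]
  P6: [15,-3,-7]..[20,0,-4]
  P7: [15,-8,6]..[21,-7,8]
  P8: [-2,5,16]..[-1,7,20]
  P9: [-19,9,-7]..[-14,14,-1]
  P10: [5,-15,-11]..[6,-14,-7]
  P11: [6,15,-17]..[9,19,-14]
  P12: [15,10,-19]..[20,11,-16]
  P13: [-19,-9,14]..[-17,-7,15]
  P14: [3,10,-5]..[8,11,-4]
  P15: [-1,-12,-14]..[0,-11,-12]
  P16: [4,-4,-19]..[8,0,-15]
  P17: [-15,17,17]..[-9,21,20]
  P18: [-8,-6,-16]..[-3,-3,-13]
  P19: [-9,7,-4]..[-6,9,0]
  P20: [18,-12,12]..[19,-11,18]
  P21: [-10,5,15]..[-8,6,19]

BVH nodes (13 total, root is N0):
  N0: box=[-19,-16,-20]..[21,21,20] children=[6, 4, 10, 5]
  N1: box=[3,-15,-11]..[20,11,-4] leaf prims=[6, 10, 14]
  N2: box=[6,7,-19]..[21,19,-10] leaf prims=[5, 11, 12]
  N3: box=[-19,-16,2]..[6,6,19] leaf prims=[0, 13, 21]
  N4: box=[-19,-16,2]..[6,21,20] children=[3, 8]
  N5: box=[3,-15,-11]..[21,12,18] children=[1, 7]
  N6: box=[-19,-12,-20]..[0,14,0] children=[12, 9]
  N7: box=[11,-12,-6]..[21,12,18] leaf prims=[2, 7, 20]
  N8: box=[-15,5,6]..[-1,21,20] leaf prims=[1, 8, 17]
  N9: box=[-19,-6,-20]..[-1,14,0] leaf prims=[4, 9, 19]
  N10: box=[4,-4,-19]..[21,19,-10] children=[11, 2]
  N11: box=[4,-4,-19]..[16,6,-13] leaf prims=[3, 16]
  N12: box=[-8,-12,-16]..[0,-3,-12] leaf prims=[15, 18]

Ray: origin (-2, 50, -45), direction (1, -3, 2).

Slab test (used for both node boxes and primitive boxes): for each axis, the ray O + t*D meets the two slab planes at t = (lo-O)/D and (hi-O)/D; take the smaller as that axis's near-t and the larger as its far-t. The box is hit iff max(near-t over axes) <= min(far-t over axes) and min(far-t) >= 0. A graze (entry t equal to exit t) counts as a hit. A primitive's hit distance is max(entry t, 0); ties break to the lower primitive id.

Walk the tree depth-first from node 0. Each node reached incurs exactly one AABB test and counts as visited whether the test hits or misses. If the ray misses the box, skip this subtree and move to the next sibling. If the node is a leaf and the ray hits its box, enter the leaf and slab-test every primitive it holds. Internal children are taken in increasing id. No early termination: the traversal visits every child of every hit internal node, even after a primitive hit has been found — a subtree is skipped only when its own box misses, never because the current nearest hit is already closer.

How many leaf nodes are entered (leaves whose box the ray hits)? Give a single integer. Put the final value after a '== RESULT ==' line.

Walk:
N0 x:[-17,23] y:[29/3,22] z:[25/2,65/2] -> hit [25/2,22], descend [4, 5, 6, 10]
  N4 x:[-17,8] y:[29/3,22] z:[47/2,65/2] -> miss, prune
  N5 x:[5,23] y:[38/3,65/3] z:[17,63/2] -> hit [17,65/3], descend [1, 7]
    N1 x:[5,22] y:[13,65/3] z:[17,41/2] -> hit [17,41/2] leaf, test {P6(miss), P10(miss), P14(miss)}
    N7 x:[13,23] y:[38/3,62/3] z:[39/2,63/2] -> hit [39/2,62/3] leaf, test {P2(miss), P7(miss), P20(miss)}
  N6 x:[-17,2] y:[12,62/3] z:[25/2,45/2] -> miss, prune
  N10 x:[6,23] y:[31/3,18] z:[13,35/2] -> hit [13,35/2], descend [2, 11]
    N2 x:[8,23] y:[31/3,43/3] z:[13,35/2] -> hit [13,43/3] leaf, test {P5(miss), P11(miss), P12(miss)}
    N11 x:[6,18] y:[44/3,18] z:[13,16] -> hit [44/3,16] leaf, test {P3@t=44/3, P16(miss)}

Summary -> nodes [0, 4, 5, 1, 7, 6, 10, 2, 11]; box-tests=9; leaf-entries=4; first=P3

== RESULT ==
4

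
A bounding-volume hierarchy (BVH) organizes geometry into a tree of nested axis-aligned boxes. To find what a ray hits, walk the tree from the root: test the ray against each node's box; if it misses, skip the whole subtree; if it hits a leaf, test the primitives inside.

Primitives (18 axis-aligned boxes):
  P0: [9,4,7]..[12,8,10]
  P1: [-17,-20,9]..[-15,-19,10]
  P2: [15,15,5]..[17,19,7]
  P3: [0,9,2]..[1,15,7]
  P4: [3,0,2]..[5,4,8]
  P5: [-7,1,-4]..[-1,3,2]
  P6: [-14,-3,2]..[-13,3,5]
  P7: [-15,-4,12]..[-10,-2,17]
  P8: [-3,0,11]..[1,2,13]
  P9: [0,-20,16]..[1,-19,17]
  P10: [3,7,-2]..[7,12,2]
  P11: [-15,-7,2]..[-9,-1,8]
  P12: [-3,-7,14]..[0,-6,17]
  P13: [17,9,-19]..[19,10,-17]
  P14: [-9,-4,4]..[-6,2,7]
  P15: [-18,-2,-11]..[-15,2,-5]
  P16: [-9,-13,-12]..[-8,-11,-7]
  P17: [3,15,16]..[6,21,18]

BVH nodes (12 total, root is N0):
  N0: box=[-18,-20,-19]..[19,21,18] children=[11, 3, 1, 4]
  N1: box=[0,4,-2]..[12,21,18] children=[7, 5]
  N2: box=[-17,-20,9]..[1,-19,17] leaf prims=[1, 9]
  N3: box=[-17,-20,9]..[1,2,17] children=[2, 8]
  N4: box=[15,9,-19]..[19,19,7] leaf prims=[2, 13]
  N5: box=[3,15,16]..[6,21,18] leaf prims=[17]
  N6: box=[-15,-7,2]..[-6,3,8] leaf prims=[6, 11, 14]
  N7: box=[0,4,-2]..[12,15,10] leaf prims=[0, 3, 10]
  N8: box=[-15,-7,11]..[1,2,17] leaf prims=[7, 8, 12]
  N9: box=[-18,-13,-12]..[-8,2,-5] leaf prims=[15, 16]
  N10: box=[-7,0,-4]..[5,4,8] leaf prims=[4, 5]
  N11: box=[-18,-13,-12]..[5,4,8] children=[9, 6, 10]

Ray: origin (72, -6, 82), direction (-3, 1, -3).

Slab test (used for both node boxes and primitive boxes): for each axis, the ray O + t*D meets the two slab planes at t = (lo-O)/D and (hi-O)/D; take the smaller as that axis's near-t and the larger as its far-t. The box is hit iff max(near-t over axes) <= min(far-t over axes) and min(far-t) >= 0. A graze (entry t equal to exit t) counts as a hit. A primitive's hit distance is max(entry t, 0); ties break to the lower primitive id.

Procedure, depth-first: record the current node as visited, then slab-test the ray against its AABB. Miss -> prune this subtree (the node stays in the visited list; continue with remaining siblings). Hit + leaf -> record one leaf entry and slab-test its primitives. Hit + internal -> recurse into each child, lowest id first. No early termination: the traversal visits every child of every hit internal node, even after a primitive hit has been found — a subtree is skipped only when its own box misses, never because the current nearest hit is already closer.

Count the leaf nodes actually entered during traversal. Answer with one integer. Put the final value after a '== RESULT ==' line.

Walk:
N0 x:[53/3,30] y:[-14,27] z:[64/3,101/3] -> hit [64/3,27], descend [1, 3, 4, 11]
  N1 x:[20,24] y:[10,27] z:[64/3,28] -> hit [64/3,24], descend [5, 7]
    N5 x:[22,23] y:[21,27] z:[64/3,22] -> hit [22,22] leaf, test {P17@t=22}
    N7 x:[20,24] y:[10,21] z:[24,28] -> miss, prune
  N3 x:[71/3,89/3] y:[-14,8] z:[65/3,73/3] -> miss, prune
  N4 x:[53/3,19] y:[15,25] z:[25,101/3] -> miss, prune
  N11 x:[67/3,30] y:[-7,10] z:[74/3,94/3] -> miss, prune

order=[0, 1, 5, 7, 3, 4, 11]  |boxes|=7  |leaves|=1  hit=P17

== RESULT ==
1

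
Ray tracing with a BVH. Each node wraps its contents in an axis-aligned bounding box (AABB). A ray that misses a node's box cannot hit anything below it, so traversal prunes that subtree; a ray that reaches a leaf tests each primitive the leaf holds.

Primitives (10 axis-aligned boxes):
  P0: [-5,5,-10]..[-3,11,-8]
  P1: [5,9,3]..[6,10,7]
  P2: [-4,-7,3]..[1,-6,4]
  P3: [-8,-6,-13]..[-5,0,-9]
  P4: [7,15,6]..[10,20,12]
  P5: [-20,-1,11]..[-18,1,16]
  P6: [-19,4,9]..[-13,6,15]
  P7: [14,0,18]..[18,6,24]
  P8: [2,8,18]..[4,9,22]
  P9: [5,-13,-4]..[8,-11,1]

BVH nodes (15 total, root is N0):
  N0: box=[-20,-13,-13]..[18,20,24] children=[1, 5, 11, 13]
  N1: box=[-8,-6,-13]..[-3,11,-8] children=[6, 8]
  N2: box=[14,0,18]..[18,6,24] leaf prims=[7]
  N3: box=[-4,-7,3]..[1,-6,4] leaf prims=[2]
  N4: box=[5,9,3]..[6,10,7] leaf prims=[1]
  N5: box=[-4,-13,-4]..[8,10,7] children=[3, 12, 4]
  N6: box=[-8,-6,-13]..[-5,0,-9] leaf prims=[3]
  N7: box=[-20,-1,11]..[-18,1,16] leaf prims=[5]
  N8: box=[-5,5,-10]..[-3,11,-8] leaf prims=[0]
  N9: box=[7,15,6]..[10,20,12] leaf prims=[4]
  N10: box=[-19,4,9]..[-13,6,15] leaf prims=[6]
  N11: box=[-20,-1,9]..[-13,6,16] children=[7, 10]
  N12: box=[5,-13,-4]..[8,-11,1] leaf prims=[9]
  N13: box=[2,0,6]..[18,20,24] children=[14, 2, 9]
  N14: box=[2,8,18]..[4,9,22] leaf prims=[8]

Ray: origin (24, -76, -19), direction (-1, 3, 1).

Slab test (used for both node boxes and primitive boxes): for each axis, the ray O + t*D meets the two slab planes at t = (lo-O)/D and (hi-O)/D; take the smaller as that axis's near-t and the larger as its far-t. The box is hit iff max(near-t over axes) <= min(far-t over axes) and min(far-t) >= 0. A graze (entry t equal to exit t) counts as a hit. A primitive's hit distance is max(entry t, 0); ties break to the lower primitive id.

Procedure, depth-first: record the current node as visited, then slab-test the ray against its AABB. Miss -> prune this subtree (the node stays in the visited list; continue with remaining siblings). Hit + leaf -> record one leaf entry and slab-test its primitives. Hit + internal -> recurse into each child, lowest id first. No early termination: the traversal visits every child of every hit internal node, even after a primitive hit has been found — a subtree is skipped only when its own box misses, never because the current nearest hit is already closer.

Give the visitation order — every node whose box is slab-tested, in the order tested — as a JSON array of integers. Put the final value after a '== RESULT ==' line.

Trace the traversal:
N0 x:[6,44] y:[21,32] z:[6,43] -> hit [21,32], descend [1, 5, 11, 13]
  N1 x:[27,32] y:[70/3,29] z:[6,11] -> miss, prune
  N5 x:[16,28] y:[21,86/3] z:[15,26] -> hit [21,26], descend [3, 4, 12]
    N3 x:[23,28] y:[23,70/3] z:[22,23] -> hit [23,23] leaf, test {P2@t=23}
    N4 x:[18,19] y:[85/3,86/3] z:[22,26] -> miss, prune
    N12 x:[16,19] y:[21,65/3] z:[15,20] -> miss, prune
  N11 x:[37,44] y:[25,82/3] z:[28,35] -> miss, prune
  N13 x:[6,22] y:[76/3,32] z:[25,43] -> miss, prune

8 AABB tests over nodes [0, 1, 5, 3, 4, 12, 11, 13]; 1 leaf entered; closest P2.

== RESULT ==
[0, 1, 5, 3, 4, 12, 11, 13]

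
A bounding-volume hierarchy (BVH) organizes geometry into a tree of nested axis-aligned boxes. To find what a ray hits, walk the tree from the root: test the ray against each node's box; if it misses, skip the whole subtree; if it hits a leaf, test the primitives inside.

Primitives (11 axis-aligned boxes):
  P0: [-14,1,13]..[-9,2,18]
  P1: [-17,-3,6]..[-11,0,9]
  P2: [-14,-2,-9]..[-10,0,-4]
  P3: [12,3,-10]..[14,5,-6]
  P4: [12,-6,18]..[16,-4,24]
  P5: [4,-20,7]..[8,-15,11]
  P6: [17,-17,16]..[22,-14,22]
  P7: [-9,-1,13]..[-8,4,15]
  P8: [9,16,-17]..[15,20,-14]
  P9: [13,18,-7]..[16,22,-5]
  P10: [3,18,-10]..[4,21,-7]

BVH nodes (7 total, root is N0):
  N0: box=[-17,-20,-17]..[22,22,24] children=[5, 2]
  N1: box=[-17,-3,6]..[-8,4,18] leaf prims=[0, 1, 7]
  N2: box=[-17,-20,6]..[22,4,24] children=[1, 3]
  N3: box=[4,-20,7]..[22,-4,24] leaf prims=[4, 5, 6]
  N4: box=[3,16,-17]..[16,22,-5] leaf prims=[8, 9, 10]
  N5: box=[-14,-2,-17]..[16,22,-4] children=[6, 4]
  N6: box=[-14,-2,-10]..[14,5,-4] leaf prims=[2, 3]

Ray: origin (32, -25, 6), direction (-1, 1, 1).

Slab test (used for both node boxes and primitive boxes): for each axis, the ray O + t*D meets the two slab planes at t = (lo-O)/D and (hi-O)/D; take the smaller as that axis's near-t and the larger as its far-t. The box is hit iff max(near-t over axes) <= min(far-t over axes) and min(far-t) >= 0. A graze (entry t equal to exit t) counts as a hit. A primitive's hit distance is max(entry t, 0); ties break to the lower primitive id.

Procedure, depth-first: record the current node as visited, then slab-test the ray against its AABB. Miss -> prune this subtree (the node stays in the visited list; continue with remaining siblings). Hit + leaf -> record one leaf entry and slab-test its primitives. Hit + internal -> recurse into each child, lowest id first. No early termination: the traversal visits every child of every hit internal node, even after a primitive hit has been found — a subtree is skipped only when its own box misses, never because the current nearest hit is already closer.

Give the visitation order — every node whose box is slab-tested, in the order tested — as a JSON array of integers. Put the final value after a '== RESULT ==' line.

Traverse from the root:
N0 x:[10,49] y:[5,47] z:[-23,18] -> hit [10,18], descend [2, 5]
  N2 x:[10,49] y:[5,29] z:[0,18] -> hit [10,18], descend [1, 3]
    N1 x:[40,49] y:[22,29] z:[0,12] -> miss, prune
    N3 x:[10,28] y:[5,21] z:[1,18] -> hit [10,18] leaf, test {P4(miss), P5(miss), P6@t=10}
  N5 x:[16,46] y:[23,47] z:[-23,-10] -> miss, prune

Summary -> nodes [0, 2, 1, 3, 5]; box-tests=5; leaf-entries=1; first=P6

== RESULT ==
[0, 2, 1, 3, 5]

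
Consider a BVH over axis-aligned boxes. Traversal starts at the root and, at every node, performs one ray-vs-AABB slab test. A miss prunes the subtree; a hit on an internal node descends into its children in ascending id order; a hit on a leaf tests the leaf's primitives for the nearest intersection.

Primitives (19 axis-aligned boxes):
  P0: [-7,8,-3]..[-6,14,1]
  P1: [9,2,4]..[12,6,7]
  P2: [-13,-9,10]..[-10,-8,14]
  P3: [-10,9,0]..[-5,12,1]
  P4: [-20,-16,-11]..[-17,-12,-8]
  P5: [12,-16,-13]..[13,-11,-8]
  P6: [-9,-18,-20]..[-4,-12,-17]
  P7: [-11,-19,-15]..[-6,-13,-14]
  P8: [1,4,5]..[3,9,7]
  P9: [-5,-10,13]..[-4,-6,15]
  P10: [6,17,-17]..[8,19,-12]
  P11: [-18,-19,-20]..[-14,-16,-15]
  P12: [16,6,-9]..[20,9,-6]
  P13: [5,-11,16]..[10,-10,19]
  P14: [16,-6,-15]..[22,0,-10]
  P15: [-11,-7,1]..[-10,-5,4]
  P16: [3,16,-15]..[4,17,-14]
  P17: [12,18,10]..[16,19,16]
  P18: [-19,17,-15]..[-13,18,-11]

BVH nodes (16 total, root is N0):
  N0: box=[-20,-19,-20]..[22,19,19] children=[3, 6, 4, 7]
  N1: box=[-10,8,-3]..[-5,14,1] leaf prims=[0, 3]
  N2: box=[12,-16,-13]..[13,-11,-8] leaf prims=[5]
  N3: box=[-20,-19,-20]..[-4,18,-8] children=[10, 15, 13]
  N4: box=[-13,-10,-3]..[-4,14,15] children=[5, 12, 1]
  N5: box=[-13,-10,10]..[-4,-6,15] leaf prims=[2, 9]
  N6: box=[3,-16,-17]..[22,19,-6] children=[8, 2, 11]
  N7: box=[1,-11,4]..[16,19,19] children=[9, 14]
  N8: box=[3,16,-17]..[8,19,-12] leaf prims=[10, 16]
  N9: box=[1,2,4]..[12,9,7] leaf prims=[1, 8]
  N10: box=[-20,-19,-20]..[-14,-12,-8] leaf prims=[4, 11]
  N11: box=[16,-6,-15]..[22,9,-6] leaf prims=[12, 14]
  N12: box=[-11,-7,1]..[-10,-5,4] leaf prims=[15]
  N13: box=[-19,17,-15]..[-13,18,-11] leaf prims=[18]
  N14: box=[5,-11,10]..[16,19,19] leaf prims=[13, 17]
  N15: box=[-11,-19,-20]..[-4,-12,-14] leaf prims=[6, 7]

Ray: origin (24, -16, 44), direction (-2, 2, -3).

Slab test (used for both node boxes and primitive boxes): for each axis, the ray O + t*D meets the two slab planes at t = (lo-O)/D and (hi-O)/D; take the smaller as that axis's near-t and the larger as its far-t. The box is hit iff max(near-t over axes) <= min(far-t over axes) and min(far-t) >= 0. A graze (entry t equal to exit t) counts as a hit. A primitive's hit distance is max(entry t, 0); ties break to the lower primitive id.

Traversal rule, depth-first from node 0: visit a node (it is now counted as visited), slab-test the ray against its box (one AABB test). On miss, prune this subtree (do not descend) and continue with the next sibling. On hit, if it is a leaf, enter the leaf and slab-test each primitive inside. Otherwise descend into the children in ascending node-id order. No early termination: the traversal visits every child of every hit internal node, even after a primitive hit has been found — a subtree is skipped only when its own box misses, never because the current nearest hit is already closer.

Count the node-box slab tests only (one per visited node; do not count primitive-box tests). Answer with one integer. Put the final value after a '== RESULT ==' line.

Walk:
N0 x:[1,22] y:[-3/2,35/2] z:[25/3,64/3] -> hit [25/3,35/2], descend [3, 4, 6, 7]
  N3 x:[14,22] y:[-3/2,17] z:[52/3,64/3] -> miss, prune
  N4 x:[14,37/2] y:[3,15] z:[29/3,47/3] -> hit [14,15], descend [1, 5, 12]
    N1 x:[29/2,17] y:[12,15] z:[43/3,47/3] -> hit [29/2,15] leaf, test {P0@t=15, P3(miss)}
    N5 x:[14,37/2] y:[3,5] z:[29/3,34/3] -> miss, prune
    N12 x:[17,35/2] y:[9/2,11/2] z:[40/3,43/3] -> miss, prune
  N6 x:[1,21/2] y:[0,35/2] z:[50/3,61/3] -> miss, prune
  N7 x:[4,23/2] y:[5/2,35/2] z:[25/3,40/3] -> hit [25/3,23/2], descend [9, 14]
    N9 x:[6,23/2] y:[9,25/2] z:[37/3,40/3] -> miss, prune
    N14 x:[4,19/2] y:[5/2,35/2] z:[25/3,34/3] -> hit [25/3,19/2] leaf, test {P13(miss), P17(miss)}

order=[0, 3, 4, 1, 5, 12, 6, 7, 9, 14]  |boxes|=10  |leaves|=2  hit=P0

== RESULT ==
10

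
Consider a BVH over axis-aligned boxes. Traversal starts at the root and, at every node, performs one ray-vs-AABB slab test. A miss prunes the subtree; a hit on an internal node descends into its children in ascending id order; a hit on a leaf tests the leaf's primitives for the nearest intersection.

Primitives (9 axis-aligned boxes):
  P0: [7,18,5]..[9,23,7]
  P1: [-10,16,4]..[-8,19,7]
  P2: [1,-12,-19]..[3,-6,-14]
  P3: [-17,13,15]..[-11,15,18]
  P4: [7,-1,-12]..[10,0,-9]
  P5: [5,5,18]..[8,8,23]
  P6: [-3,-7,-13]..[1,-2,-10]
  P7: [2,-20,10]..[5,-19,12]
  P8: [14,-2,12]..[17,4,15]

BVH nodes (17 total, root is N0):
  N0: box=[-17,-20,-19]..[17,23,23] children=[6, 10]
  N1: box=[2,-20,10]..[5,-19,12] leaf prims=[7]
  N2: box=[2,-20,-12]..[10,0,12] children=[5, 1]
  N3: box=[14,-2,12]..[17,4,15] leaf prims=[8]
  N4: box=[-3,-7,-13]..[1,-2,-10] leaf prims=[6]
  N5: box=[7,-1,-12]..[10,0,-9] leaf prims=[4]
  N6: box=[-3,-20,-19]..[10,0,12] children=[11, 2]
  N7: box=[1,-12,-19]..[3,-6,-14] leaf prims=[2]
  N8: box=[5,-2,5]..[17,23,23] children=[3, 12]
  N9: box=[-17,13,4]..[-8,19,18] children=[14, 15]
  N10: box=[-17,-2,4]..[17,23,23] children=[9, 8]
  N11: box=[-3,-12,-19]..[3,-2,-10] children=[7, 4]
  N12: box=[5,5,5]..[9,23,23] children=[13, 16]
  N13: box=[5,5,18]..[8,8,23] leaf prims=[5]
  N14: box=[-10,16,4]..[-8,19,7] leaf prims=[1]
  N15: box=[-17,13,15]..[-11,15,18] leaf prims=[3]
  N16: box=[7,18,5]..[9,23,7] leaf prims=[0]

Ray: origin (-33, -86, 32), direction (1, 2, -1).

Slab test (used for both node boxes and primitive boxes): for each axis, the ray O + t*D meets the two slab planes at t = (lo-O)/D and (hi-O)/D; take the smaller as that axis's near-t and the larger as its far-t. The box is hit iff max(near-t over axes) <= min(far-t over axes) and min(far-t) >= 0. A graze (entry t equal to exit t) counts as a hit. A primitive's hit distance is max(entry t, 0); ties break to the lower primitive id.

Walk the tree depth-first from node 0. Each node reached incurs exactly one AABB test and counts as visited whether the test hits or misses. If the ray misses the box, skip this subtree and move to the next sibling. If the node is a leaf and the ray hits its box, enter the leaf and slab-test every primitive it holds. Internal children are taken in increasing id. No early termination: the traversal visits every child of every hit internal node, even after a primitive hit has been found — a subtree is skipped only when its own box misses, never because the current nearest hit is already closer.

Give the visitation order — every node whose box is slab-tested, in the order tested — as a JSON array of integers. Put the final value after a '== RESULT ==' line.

Trace the traversal:
N0 x:[16,50] y:[33,109/2] z:[9,51] -> hit [33,50], descend [6, 10]
  N6 x:[30,43] y:[33,43] z:[20,51] -> hit [33,43], descend [2, 11]
    N2 x:[35,43] y:[33,43] z:[20,44] -> hit [35,43], descend [1, 5]
      N1 x:[35,38] y:[33,67/2] z:[20,22] -> miss, prune
      N5 x:[40,43] y:[85/2,43] z:[41,44] -> hit [85/2,43] leaf, test {P4@t=85/2}
    N11 x:[30,36] y:[37,42] z:[42,51] -> miss, prune
  N10 x:[16,50] y:[42,109/2] z:[9,28] -> miss, prune

order=[0, 6, 2, 1, 5, 11, 10]  |boxes|=7  |leaves|=1  hit=P4

== RESULT ==
[0, 6, 2, 1, 5, 11, 10]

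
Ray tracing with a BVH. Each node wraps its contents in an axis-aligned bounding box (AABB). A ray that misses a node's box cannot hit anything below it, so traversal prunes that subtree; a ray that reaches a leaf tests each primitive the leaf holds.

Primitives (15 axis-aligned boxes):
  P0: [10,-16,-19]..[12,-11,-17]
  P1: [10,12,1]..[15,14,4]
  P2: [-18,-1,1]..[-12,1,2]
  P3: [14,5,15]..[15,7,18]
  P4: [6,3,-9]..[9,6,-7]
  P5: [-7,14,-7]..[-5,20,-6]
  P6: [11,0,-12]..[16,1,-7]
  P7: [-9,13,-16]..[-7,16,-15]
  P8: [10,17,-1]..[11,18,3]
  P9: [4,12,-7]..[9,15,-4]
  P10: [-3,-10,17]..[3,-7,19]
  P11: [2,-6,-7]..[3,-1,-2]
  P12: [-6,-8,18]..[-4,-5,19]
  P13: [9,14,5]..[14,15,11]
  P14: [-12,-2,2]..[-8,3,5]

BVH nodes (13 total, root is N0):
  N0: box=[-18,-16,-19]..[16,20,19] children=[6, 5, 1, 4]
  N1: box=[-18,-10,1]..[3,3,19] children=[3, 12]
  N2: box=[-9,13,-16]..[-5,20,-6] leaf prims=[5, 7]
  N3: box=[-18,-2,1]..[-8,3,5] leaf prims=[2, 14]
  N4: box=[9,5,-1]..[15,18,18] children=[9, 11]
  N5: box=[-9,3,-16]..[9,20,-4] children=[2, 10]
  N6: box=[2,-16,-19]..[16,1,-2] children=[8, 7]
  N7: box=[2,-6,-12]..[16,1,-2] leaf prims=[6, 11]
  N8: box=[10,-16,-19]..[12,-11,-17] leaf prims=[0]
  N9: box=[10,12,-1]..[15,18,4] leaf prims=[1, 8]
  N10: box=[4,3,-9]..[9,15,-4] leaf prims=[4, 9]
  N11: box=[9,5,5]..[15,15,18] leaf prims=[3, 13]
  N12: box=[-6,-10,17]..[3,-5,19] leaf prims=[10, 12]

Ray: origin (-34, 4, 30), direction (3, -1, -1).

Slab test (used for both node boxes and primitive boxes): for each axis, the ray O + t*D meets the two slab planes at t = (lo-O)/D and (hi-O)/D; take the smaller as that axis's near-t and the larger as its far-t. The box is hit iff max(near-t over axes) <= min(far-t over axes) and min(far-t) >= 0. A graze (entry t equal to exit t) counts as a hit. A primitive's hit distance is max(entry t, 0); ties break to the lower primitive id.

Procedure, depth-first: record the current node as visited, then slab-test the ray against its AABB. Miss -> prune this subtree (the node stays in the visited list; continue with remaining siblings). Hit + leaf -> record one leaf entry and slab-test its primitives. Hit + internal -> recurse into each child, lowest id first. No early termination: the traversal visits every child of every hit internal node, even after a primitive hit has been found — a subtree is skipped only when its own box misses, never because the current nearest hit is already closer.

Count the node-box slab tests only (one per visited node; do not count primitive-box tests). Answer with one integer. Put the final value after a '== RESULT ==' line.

Traverse from the root:
N0 x:[16/3,50/3] y:[-16,20] z:[11,49] -> hit [11,50/3], descend [1, 4, 5, 6]
  N1 x:[16/3,37/3] y:[1,14] z:[11,29] -> hit [11,37/3], descend [3, 12]
    N3 x:[16/3,26/3] y:[1,6] z:[25,29] -> miss, prune
    N12 x:[28/3,37/3] y:[9,14] z:[11,13] -> hit [11,37/3] leaf, test {P10@t=11, P12(miss)}
  N4 x:[43/3,49/3] y:[-14,-1] z:[12,31] -> miss, prune
  N5 x:[25/3,43/3] y:[-16,1] z:[34,46] -> miss, prune
  N6 x:[12,50/3] y:[3,20] z:[32,49] -> miss, prune

order=[0, 1, 3, 12, 4, 5, 6]  |boxes|=7  |leaves|=1  hit=P10

== RESULT ==
7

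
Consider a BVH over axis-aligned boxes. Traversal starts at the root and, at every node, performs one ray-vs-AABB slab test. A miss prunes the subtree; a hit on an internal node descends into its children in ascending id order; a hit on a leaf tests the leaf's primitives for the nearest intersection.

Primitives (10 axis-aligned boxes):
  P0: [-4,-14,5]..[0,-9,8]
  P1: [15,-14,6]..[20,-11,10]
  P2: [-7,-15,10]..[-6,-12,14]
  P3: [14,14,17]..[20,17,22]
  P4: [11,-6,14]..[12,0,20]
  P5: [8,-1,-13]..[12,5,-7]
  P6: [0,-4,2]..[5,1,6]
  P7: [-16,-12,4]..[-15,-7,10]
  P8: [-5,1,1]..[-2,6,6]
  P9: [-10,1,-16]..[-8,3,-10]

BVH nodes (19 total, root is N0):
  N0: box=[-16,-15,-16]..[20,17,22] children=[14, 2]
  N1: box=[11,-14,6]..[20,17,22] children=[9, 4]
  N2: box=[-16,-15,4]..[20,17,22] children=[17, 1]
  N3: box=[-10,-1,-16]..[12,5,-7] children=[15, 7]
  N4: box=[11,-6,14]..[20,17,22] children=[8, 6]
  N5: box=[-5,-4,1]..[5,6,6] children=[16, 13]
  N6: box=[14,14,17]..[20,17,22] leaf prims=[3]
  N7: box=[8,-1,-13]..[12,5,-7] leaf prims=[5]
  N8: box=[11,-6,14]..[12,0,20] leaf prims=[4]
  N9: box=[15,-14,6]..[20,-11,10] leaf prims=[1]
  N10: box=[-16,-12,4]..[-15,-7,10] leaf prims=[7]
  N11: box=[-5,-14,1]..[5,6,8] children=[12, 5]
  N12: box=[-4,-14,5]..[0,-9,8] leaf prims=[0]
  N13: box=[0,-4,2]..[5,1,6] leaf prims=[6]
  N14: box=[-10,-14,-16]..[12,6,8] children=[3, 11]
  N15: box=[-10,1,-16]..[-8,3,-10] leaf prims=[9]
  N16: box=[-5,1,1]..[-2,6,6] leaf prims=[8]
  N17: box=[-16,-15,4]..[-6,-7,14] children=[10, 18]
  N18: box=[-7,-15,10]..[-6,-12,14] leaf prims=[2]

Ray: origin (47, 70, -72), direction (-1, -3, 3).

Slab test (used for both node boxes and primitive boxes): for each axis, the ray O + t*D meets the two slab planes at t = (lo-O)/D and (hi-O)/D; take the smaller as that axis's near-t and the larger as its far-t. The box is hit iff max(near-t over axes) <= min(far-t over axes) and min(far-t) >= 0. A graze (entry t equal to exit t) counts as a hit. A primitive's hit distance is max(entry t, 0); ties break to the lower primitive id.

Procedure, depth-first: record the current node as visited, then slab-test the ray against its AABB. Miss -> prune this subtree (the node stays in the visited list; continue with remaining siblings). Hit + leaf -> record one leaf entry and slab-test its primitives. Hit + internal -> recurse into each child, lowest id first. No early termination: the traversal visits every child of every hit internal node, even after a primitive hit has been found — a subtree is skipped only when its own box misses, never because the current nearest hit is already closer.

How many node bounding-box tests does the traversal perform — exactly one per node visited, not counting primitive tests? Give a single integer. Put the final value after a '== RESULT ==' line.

Walk:
N0 x:[27,63] y:[53/3,85/3] z:[56/3,94/3] -> hit [27,85/3], descend [2, 14]
  N2 x:[27,63] y:[53/3,85/3] z:[76/3,94/3] -> hit [27,85/3], descend [1, 17]
    N1 x:[27,36] y:[53/3,28] z:[26,94/3] -> hit [27,28], descend [4, 9]
      N4 x:[27,36] y:[53/3,76/3] z:[86/3,94/3] -> miss, prune
      N9 x:[27,32] y:[27,28] z:[26,82/3] -> hit [27,82/3] leaf, test {P1@t=27}
    N17 x:[53,63] y:[77/3,85/3] z:[76/3,86/3] -> miss, prune
  N14 x:[35,57] y:[64/3,28] z:[56/3,80/3] -> miss, prune

7 AABB tests over nodes [0, 2, 1, 4, 9, 17, 14]; 1 leaf entered; closest P1.

== RESULT ==
7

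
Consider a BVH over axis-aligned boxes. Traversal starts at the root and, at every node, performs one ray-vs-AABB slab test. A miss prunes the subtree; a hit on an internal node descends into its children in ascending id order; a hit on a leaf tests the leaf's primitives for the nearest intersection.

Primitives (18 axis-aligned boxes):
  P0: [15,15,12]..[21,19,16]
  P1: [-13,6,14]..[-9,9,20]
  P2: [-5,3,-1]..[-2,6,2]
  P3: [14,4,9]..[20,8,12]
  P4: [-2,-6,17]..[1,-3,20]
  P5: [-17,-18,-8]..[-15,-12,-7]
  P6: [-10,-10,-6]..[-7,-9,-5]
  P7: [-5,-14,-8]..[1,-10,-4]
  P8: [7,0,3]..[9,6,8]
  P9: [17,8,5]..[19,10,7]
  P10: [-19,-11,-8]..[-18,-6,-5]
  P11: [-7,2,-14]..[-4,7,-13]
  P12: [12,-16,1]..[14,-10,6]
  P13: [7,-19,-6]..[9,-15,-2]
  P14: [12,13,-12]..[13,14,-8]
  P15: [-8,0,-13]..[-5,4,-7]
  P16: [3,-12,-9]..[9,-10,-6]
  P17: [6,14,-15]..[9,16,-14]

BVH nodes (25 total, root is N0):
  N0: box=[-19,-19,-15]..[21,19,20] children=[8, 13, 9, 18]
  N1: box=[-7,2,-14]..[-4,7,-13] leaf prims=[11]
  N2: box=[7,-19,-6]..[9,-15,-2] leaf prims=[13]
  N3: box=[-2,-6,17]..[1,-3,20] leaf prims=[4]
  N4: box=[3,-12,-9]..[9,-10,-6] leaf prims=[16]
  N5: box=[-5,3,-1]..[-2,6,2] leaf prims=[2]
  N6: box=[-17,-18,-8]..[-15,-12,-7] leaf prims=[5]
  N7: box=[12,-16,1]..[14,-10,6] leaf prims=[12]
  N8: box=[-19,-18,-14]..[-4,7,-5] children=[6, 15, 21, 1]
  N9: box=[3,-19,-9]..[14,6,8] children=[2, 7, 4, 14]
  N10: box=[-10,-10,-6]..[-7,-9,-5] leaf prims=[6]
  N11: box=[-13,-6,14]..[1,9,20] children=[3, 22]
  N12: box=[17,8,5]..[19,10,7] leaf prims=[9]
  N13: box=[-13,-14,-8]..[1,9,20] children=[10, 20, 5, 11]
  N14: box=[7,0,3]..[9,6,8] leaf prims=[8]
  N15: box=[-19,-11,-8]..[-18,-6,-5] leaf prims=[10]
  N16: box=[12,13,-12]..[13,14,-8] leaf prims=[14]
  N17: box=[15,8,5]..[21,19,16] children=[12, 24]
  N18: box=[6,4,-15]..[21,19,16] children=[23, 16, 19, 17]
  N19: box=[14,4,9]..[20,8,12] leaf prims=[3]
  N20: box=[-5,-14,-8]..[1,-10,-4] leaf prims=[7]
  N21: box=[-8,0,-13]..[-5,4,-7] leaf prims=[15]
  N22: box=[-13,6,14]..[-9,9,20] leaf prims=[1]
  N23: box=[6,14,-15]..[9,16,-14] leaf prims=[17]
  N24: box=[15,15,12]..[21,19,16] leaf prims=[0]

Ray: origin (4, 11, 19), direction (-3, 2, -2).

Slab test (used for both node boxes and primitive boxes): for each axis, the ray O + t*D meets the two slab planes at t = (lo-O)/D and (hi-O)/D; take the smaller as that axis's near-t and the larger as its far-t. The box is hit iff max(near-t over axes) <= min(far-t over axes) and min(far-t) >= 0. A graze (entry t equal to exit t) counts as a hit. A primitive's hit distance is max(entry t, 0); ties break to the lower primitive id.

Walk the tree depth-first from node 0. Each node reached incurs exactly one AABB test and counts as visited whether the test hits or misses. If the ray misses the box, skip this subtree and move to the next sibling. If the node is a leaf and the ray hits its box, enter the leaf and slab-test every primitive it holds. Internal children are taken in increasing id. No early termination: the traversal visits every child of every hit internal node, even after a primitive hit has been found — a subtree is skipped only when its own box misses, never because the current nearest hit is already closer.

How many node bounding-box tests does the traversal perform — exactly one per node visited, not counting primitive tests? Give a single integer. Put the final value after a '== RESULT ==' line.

Trace the traversal:
N0 x:[-17/3,23/3] y:[-15,4] z:[-1/2,17] -> hit [-1/2,4], descend [8, 9, 13, 18]
  N8 x:[8/3,23/3] y:[-29/2,-2] z:[12,33/2] -> miss, prune
  N9 x:[-10/3,1/3] y:[-15,-5/2] z:[11/2,14] -> miss, prune
  N13 x:[1,17/3] y:[-25/2,-1] z:[-1/2,27/2] -> miss, prune
  N18 x:[-17/3,-2/3] y:[-7/2,4] z:[3/2,17] -> miss, prune

order=[0, 8, 9, 13, 18]  |boxes|=5  |leaves|=0  hit=miss

== RESULT ==
5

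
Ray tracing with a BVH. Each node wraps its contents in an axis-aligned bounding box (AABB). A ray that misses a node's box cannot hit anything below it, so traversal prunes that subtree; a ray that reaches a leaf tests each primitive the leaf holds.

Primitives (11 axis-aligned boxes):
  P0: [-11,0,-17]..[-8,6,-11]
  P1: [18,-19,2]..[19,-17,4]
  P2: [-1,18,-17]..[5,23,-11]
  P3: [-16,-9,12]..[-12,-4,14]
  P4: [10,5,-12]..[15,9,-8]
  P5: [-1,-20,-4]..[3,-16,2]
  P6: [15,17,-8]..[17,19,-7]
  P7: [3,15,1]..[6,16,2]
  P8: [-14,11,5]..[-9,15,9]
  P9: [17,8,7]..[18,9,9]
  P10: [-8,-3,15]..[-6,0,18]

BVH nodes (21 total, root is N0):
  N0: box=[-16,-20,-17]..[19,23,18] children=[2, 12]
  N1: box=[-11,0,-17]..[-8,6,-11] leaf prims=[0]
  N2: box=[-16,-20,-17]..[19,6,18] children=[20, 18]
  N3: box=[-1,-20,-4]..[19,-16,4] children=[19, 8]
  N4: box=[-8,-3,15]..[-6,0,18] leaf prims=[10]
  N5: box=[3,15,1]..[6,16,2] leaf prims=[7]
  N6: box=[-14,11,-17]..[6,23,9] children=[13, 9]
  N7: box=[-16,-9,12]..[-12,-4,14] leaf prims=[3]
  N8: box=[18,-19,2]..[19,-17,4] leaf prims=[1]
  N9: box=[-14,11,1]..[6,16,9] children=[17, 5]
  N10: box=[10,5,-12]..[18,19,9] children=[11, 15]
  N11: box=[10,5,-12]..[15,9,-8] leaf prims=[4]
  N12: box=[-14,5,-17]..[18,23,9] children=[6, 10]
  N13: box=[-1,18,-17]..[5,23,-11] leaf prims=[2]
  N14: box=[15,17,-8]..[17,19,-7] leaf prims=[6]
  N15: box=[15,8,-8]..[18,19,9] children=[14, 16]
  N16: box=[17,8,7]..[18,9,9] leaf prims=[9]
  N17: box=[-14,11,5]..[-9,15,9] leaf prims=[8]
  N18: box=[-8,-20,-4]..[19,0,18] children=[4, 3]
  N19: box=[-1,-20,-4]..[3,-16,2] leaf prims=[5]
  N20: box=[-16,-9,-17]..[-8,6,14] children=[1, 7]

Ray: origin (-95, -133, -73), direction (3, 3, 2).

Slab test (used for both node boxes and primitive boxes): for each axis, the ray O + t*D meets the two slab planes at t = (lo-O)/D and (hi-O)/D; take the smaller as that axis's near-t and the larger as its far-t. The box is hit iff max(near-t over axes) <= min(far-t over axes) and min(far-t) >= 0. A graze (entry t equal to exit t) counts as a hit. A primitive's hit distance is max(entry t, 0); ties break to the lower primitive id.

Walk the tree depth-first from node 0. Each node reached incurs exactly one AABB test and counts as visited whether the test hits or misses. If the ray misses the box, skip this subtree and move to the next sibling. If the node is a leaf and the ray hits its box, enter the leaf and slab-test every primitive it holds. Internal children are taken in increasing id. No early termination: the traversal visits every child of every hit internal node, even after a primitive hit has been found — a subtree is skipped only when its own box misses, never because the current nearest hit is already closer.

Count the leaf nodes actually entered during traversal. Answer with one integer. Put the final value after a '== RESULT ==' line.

Walk:
N0 x:[79/3,38] y:[113/3,52] z:[28,91/2] -> hit [113/3,38], descend [2, 12]
  N2 x:[79/3,38] y:[113/3,139/3] z:[28,91/2] -> hit [113/3,38], descend [18, 20]
    N18 x:[29,38] y:[113/3,133/3] z:[69/2,91/2] -> hit [113/3,38], descend [3, 4]
      N3 x:[94/3,38] y:[113/3,39] z:[69/2,77/2] -> hit [113/3,38], descend [8, 19]
        N8 x:[113/3,38] y:[38,116/3] z:[75/2,77/2] -> hit [38,38] leaf, test {P1@t=38}
        N19 x:[94/3,98/3] y:[113/3,39] z:[69/2,75/2] -> miss, prune
      N4 x:[29,89/3] y:[130/3,133/3] z:[44,91/2] -> miss, prune
    N20 x:[79/3,29] y:[124/3,139/3] z:[28,87/2] -> miss, prune
  N12 x:[27,113/3] y:[46,52] z:[28,41] -> miss, prune

9 AABB tests over nodes [0, 2, 18, 3, 8, 19, 4, 20, 12]; 1 leaf entered; closest P1.

== RESULT ==
1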